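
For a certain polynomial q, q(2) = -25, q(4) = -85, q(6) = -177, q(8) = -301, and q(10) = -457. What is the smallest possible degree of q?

2

Forward differences of the values at u = 2, 4, 6, 8, 10:
  q  : -25  -85  -177  -301  -457
  Δ  : -60  -92  -124  -156
  Δ^2: -32  -32  -32
  Δ^3: 0  0
  Δ^4: 0
The second differences are constant (-32) and nonzero, while all higher differences vanish, so the minimal degree is 2.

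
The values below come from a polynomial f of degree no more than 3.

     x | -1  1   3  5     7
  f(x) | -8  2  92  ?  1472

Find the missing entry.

The 4 known points determine the degree-3 polynomial uniquely.
Write f(x) = ax^3 + bx^2 + cx + d. Substituting each data point gives a linear system:
  -a + b - c + d = -8
  a + b + c + d = 2
  27a + 9b + 3c + d = 92
  343a + 49b + 7c + d = 1472
Solving the system yields a = 5, b = -5, c = 0, d = 2.
So f(x) = 5x³ - 5x² + 2.
Then f(5) = 502.

502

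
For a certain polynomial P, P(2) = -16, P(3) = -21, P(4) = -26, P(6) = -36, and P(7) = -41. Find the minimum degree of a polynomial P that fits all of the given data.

Divided differences on the nodes 2, 3, 4, 6, 7:
  order 0: -16  -21  -26  -36  -41
  order 1: -5  -5  -5  -5
  order 2: 0  0  0
  order 3: 0  0
  order 4: 0
The order-1 divided differences are all -5 (nonzero) and every higher order vanishes, so the data lies on a polynomial of degree exactly 1.

1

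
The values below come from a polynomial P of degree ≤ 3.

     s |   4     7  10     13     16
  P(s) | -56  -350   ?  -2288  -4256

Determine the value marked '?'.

-1040

On equispaced nodes a degree-3 polynomial has vanishing fourth forward difference, so
  P(4) - 4·P(7) + 6·P(10) - 4·P(13) + P(16) = 0.
Substituting the known values and solving for P(10):
  6·P(10) = -6240
  P(10) = -1040.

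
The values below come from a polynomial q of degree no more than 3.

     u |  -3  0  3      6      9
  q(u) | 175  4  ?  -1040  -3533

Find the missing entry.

-131

On equispaced nodes a degree-3 polynomial has vanishing fourth forward difference, so
  q(-3) - 4·q(0) + 6·q(3) - 4·q(6) + q(9) = 0.
Substituting the known values and solving for q(3):
  6·q(3) = -786
  q(3) = -131.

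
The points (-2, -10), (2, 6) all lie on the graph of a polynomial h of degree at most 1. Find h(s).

h(s) = 4s - 2

Using the Lagrange interpolation formula with nodes -2, 2:
  L_0(s) = (s - 2) / -4
  L_1(s) = (s + 2) / 4
Then h(s) = -10·L_0(s) + 6·L_1(s).
Expanding and collecting terms gives h(s) = 4s - 2.
Check: h(-2) = -10. ✓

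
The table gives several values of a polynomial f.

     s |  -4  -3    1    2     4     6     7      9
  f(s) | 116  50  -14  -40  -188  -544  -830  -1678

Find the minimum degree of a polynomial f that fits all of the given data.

Divided differences on the nodes -4, -3, 1, 2, 4, 6, 7, 9:
  order 0: 116  50  -14  -40  -188  -544  -830  -1678
  order 1: -66  -16  -26  -74  -178  -286  -424
  order 2: 10  -2  -16  -26  -36  -46
  order 3: -2  -2  -2  -2  -2
  order 4: 0  0  0  0
  order 5: 0  0  0
  order 6: 0  0
  order 7: 0
The order-3 divided differences are all -2 (nonzero) and every higher order vanishes, so the data lies on a polynomial of degree exactly 3.

3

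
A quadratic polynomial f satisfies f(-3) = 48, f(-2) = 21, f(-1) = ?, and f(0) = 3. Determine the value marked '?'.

On equispaced nodes a degree-2 polynomial has vanishing third forward difference, so
  - f(-3) + 3·f(-2) - 3·f(-1) + f(0) = 0.
Substituting the known values and solving for f(-1):
  -3·f(-1) = -18
  f(-1) = 6.

6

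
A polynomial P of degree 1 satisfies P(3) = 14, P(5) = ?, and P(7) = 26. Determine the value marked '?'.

20

The 2 known points determine the degree-1 polynomial uniquely.
Write P(s) = as + b. Substituting each data point gives a linear system:
  3a + b = 14
  7a + b = 26
Solving the system yields a = 3, b = 5.
So P(s) = 3s + 5.
Then P(5) = 20.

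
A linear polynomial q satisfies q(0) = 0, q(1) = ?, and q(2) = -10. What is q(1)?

-5

On equispaced nodes a degree-1 polynomial has vanishing second forward difference, so
  q(0) - 2·q(1) + q(2) = 0.
Substituting the known values and solving for q(1):
  -2·q(1) = 10
  q(1) = -5.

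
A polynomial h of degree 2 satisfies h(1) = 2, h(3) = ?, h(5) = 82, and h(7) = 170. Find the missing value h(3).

The 3 known points determine the degree-2 polynomial uniquely.
Write h(n) = an^2 + bn + c. Substituting each data point gives a linear system:
  a + b + c = 2
  25a + 5b + c = 82
  49a + 7b + c = 170
Solving the system yields a = 4, b = -4, c = 2.
So h(n) = 4n² - 4n + 2.
Then h(3) = 26.

26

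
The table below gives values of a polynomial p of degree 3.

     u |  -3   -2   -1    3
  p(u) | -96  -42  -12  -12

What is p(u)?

p(u) = u^3 - 6u^2 + 5u

Using the Lagrange interpolation formula with nodes -3, -2, -1, 3:
  L_0(u) = (u + 2)(u + 1)(u - 3) / -12
  L_1(u) = (u + 3)(u + 1)(u - 3) / 5
  L_2(u) = (u + 3)(u + 2)(u - 3) / -8
  L_3(u) = (u + 3)(u + 2)(u + 1) / 120
Then p(u) = -96·L_0(u) - 42·L_1(u) - 12·L_2(u) - 12·L_3(u).
Expanding and collecting terms gives p(u) = u^3 - 6u^2 + 5u.
Check: p(-1) = -12. ✓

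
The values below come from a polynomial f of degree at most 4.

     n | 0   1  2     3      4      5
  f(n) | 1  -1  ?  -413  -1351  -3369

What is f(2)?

-75

The 5 known points determine the degree-4 polynomial uniquely.
Write f(n) = an^4 + bn^3 + cn^2 + dn + e. Substituting each data point gives a linear system:
  e = 1
  a + b + c + d + e = -1
  81a + 27b + 9c + 3d + e = -413
  256a + 64b + 16c + 4d + e = -1351
  625a + 125b + 25c + 5d + e = -3369
Solving the system yields a = -6, b = 4, c = -6, d = 6, e = 1.
So f(n) = -6n^4 + 4n^3 - 6n^2 + 6n + 1.
Then f(2) = -75.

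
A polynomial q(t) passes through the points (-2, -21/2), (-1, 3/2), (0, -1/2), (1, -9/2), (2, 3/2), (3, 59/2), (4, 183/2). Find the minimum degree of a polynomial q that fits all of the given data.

3

Forward differences of the values at t = -2, -1, 0, 1, 2, 3, 4:
  q  : -21/2  3/2  -1/2  -9/2  3/2  59/2  183/2
  Δ  : 12  -2  -4  6  28  62
  Δ^2: -14  -2  10  22  34
  Δ^3: 12  12  12  12
  Δ^4: 0  0  0
  Δ^5: 0  0
  Δ^6: 0
The third differences are constant (12) and nonzero, while all higher differences vanish, so the minimal degree is 3.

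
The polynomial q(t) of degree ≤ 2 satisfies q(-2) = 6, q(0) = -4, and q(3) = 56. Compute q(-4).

Write q(t) = at^2 + bt + c. Substituting each data point gives a linear system:
  4a - 2b + c = 6
  c = -4
  9a + 3b + c = 56
Solving the system yields a = 5, b = 5, c = -4.
So q(t) = 5t^2 + 5t - 4.
Then q(-4) = 56.

56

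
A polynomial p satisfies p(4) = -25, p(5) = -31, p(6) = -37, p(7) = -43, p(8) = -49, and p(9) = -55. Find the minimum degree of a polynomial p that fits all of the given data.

Forward differences of the values at t = 4, 5, 6, 7, 8, 9:
  p  : -25  -31  -37  -43  -49  -55
  Δ  : -6  -6  -6  -6  -6
  Δ^2: 0  0  0  0
  Δ^3: 0  0  0
  Δ^4: 0  0
  Δ^5: 0
The first differences are constant (-6) and nonzero, while all higher differences vanish, so the minimal degree is 1.

1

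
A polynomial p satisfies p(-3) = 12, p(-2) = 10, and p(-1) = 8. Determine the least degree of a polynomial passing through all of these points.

Forward differences of the values at u = -3, -2, -1:
  p  : 12  10  8
  Δ  : -2  -2
  Δ^2: 0
The first differences are constant (-2) and nonzero, while all higher differences vanish, so the minimal degree is 1.

1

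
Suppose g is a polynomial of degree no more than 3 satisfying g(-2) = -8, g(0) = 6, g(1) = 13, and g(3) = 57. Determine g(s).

Write g(s) = as^3 + bs^2 + cs + d. Substituting each data point gives a linear system:
  -8a + 4b - 2c + d = -8
  d = 6
  a + b + c + d = 13
  27a + 9b + 3c + d = 57
Solving the system yields a = 1, b = 1, c = 5, d = 6.
So g(s) = s³ + s² + 5s + 6.
Check: g(0) = 6. ✓

g(s) = s^3 + s^2 + 5s + 6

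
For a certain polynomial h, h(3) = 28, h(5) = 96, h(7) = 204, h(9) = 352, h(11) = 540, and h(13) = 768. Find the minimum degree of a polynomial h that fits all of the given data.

Forward differences of the values at s = 3, 5, 7, 9, 11, 13:
  h  : 28  96  204  352  540  768
  Δ  : 68  108  148  188  228
  Δ^2: 40  40  40  40
  Δ^3: 0  0  0
  Δ^4: 0  0
  Δ^5: 0
The second differences are constant (40) and nonzero, while all higher differences vanish, so the minimal degree is 2.

2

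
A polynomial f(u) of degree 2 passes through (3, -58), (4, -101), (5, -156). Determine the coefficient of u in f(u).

Write f(u) = au^2 + bu + c. Substituting each data point gives a linear system:
  9a + 3b + c = -58
  16a + 4b + c = -101
  25a + 5b + c = -156
Solving the system yields a = -6, b = -1, c = -1.
So f(u) = -6u² - u - 1.
The coefficient of u is -1.

-1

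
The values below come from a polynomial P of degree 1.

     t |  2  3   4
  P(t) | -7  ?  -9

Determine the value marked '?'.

-8

On equispaced nodes a degree-1 polynomial has vanishing second forward difference, so
  P(2) - 2·P(3) + P(4) = 0.
Substituting the known values and solving for P(3):
  -2·P(3) = 16
  P(3) = -8.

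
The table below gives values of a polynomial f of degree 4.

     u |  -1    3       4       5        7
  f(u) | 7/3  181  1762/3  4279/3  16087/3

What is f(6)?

Using the Lagrange interpolation formula with nodes -1, 3, 4, 5, 7:
  L_0(u) = (u - 3)(u - 4)(u - 5)(u - 7) / 960
  L_1(u) = (u + 1)(u - 4)(u - 5)(u - 7) / -32
  L_2(u) = (u + 1)(u - 3)(u - 5)(u - 7) / 15
  L_3(u) = (u + 1)(u - 3)(u - 4)(u - 7) / -24
  L_4(u) = (u + 1)(u - 3)(u - 4)(u - 5) / 192
Then f(u) = 7/3·L_0(u) + 181·L_1(u) + 1762/3·L_2(u) + 4279/3·L_3(u) + 16087/3·L_4(u).
Expanding and collecting terms gives f(u) = 2u^4 + 2u^3 - (5/3)u^2 - 6u - 2.
Evaluating at u = 6: f(6) = 2926.

2926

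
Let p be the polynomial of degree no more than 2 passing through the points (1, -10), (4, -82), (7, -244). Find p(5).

-126

Using the Lagrange interpolation formula with nodes 1, 4, 7:
  L_0(n) = (n - 4)(n - 7) / 18
  L_1(n) = (n - 1)(n - 7) / -9
  L_2(n) = (n - 1)(n - 4) / 18
Then p(n) = -10·L_0(n) - 82·L_1(n) - 244·L_2(n).
Expanding and collecting terms gives p(n) = -5n^2 + n - 6.
Evaluating at n = 5: p(5) = -126.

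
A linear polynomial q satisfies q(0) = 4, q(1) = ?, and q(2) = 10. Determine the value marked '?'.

The 2 known points determine the degree-1 polynomial uniquely.
Write q(u) = au + b. Substituting each data point gives a linear system:
  b = 4
  2a + b = 10
Solving the system yields a = 3, b = 4.
So q(u) = 3u + 4.
Then q(1) = 7.

7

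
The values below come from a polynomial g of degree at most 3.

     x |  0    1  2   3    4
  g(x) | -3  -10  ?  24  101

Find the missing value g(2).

-7

The 4 known points determine the degree-3 polynomial uniquely.
Write g(x) = ax^3 + bx^2 + cx + d. Substituting each data point gives a linear system:
  d = -3
  a + b + c + d = -10
  27a + 9b + 3c + d = 24
  64a + 16b + 4c + d = 101
Solving the system yields a = 3, b = -4, c = -6, d = -3.
So g(x) = 3x³ - 4x² - 6x - 3.
Then g(2) = -7.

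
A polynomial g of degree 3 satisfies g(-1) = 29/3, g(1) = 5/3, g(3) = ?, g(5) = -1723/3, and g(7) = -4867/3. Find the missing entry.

-113

The 4 known points determine the degree-3 polynomial uniquely.
Write g(x) = ax^3 + bx^2 + cx + d. Substituting each data point gives a linear system:
  -a + b - c + d = 29/3
  a + b + c + d = 5/3
  125a + 25b + 5c + d = -1723/3
  343a + 49b + 7c + d = -4867/3
Solving the system yields a = -5, b = 5/3, c = 1, d = 4.
So g(x) = -5x^3 + (5/3)x^2 + x + 4.
Then g(3) = -113.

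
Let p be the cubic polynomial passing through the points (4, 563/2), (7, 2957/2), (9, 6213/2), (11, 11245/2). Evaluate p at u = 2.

67/2

Using the Lagrange interpolation formula with nodes 4, 7, 9, 11:
  L_0(u) = (u - 7)(u - 9)(u - 11) / -105
  L_1(u) = (u - 4)(u - 9)(u - 11) / 24
  L_2(u) = (u - 4)(u - 7)(u - 11) / -20
  L_3(u) = (u - 4)(u - 7)(u - 9) / 56
Then p(u) = 563/2·L_0(u) + 2957/2·L_1(u) + 6213/2·L_2(u) + 11245/2·L_3(u).
Expanding and collecting terms gives p(u) = 4u³ + 3u² - 6u + 3/2.
Evaluating at u = 2: p(2) = 67/2.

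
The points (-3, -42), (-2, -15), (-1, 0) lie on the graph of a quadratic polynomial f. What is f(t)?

Write f(t) = at^2 + bt + c. Substituting each data point gives a linear system:
  9a - 3b + c = -42
  4a - 2b + c = -15
  a - b + c = 0
Solving the system yields a = -6, b = -3, c = 3.
So f(t) = -6t^2 - 3t + 3.
Check: f(-3) = -42. ✓

f(t) = -6t^2 - 3t + 3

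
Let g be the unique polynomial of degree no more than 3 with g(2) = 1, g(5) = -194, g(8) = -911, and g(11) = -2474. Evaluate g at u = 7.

Using the Lagrange interpolation formula with nodes 2, 5, 8, 11:
  L_0(u) = (u - 5)(u - 8)(u - 11) / -162
  L_1(u) = (u - 2)(u - 8)(u - 11) / 54
  L_2(u) = (u - 2)(u - 5)(u - 11) / -54
  L_3(u) = (u - 2)(u - 5)(u - 8) / 162
Then g(u) = 1·L_0(u) - 194·L_1(u) - 911·L_2(u) - 2474·L_3(u).
Expanding and collecting terms gives g(u) = -2u^3 + u^2 + 6u + 1.
Evaluating at u = 7: g(7) = -594.

-594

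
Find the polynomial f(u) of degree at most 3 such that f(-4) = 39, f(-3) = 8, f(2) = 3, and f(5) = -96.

Using the Lagrange interpolation formula with nodes -4, -3, 2, 5:
  L_0(u) = (u + 3)(u - 2)(u - 5) / -54
  L_1(u) = (u + 4)(u - 2)(u - 5) / 40
  L_2(u) = (u + 4)(u + 3)(u - 5) / -90
  L_3(u) = (u + 4)(u + 3)(u - 2) / 216
Then f(u) = 39·L_0(u) + 8·L_1(u) + 3·L_2(u) - 96·L_3(u).
Expanding and collecting terms gives f(u) = -u^3 + 6u - 1.
Check: f(2) = 3. ✓

f(u) = -u^3 + 6u - 1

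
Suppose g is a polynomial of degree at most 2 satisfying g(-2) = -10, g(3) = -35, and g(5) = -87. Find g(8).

Write g(s) = as^2 + bs + c. Substituting each data point gives a linear system:
  4a - 2b + c = -10
  9a + 3b + c = -35
  25a + 5b + c = -87
Solving the system yields a = -3, b = -2, c = -2.
So g(s) = -3s^2 - 2s - 2.
Then g(8) = -210.

-210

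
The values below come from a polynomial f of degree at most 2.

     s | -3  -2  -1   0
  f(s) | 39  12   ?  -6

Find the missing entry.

-3

On equispaced nodes a degree-2 polynomial has vanishing third forward difference, so
  - f(-3) + 3·f(-2) - 3·f(-1) + f(0) = 0.
Substituting the known values and solving for f(-1):
  -3·f(-1) = 9
  f(-1) = -3.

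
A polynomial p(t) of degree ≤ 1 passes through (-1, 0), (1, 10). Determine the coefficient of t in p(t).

Write p(t) = at + b. Substituting each data point gives a linear system:
  -a + b = 0
  a + b = 10
Solving the system yields a = 5, b = 5.
So p(t) = 5t + 5.
The leading coefficient is 5.

5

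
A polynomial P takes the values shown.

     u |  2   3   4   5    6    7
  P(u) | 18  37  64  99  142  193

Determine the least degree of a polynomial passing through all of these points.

Forward differences of the values at u = 2, 3, 4, 5, 6, 7:
  P  : 18  37  64  99  142  193
  Δ  : 19  27  35  43  51
  Δ^2: 8  8  8  8
  Δ^3: 0  0  0
  Δ^4: 0  0
  Δ^5: 0
The second differences are constant (8) and nonzero, while all higher differences vanish, so the minimal degree is 2.

2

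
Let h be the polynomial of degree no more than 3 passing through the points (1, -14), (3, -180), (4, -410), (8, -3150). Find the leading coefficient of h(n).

Write h(n) = an^3 + bn^2 + cn + d. Substituting each data point gives a linear system:
  a + b + c + d = -14
  27a + 9b + 3c + d = -180
  64a + 16b + 4c + d = -410
  512a + 64b + 8c + d = -3150
Solving the system yields a = -6, b = -1, c = -1, d = -6.
So h(n) = -6n^3 - n^2 - n - 6.
The leading coefficient is -6.

-6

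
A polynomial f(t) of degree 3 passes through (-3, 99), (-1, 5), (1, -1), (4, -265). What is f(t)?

Write f(t) = at^3 + bt^2 + ct + d. Substituting each data point gives a linear system:
  -27a + 9b - 3c + d = 99
  -a + b - c + d = 5
  a + b + c + d = -1
  64a + 16b + 4c + d = -265
Solving the system yields a = -4, b = -1, c = 1, d = 3.
So f(t) = -4t³ - t² + t + 3.
Check: f(4) = -265. ✓

f(t) = -4t^3 - t^2 + t + 3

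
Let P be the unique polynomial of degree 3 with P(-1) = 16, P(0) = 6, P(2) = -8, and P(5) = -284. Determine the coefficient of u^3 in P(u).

Write P(u) = au^3 + bu^2 + cu + d. Substituting each data point gives a linear system:
  -a + b - c + d = 16
  d = 6
  8a + 4b + 2c + d = -8
  125a + 25b + 5c + d = -284
Solving the system yields a = -3, b = 4, c = -3, d = 6.
So P(u) = -3u³ + 4u² - 3u + 6.
The leading coefficient is -3.

-3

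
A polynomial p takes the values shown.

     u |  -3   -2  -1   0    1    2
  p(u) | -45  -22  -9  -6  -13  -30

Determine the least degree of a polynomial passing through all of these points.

2

Forward differences of the values at u = -3, -2, -1, 0, 1, 2:
  p  : -45  -22  -9  -6  -13  -30
  Δ  : 23  13  3  -7  -17
  Δ^2: -10  -10  -10  -10
  Δ^3: 0  0  0
  Δ^4: 0  0
  Δ^5: 0
The second differences are constant (-10) and nonzero, while all higher differences vanish, so the minimal degree is 2.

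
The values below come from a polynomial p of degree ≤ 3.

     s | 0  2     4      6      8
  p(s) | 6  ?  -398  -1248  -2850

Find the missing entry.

-60

On equispaced nodes a degree-3 polynomial has vanishing fourth forward difference, so
  p(0) - 4·p(2) + 6·p(4) - 4·p(6) + p(8) = 0.
Substituting the known values and solving for p(2):
  -4·p(2) = 240
  p(2) = -60.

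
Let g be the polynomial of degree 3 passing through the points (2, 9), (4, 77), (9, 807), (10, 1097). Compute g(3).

Write g(n) = an^3 + bn^2 + cn + d. Substituting each data point gives a linear system:
  8a + 4b + 2c + d = 9
  64a + 16b + 4c + d = 77
  729a + 81b + 9c + d = 807
  1000a + 100b + 10c + d = 1097
Solving the system yields a = 1, b = 1, c = 0, d = -3.
So g(n) = n^3 + n^2 - 3.
Then g(3) = 33.

33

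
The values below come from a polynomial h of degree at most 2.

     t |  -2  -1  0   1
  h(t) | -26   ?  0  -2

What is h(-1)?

-8

On equispaced nodes a degree-2 polynomial has vanishing third forward difference, so
  - h(-2) + 3·h(-1) - 3·h(0) + h(1) = 0.
Substituting the known values and solving for h(-1):
  3·h(-1) = -24
  h(-1) = -8.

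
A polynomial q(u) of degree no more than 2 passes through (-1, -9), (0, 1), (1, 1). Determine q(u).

q(u) = -5u^2 + 5u + 1

Write q(u) = au^2 + bu + c. Substituting each data point gives a linear system:
  a - b + c = -9
  c = 1
  a + b + c = 1
Solving the system yields a = -5, b = 5, c = 1.
So q(u) = -5u^2 + 5u + 1.
Check: q(0) = 1. ✓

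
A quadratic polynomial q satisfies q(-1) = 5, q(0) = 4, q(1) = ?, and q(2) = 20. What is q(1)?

The 3 known points determine the degree-2 polynomial uniquely.
Write q(t) = at^2 + bt + c. Substituting each data point gives a linear system:
  a - b + c = 5
  c = 4
  4a + 2b + c = 20
Solving the system yields a = 3, b = 2, c = 4.
So q(t) = 3t^2 + 2t + 4.
Then q(1) = 9.

9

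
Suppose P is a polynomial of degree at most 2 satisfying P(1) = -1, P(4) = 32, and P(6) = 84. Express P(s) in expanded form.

Write P(s) = as^2 + bs + c. Substituting each data point gives a linear system:
  a + b + c = -1
  16a + 4b + c = 32
  36a + 6b + c = 84
Solving the system yields a = 3, b = -4, c = 0.
So P(s) = 3s² - 4s.
Check: P(4) = 32. ✓

P(s) = 3s^2 - 4s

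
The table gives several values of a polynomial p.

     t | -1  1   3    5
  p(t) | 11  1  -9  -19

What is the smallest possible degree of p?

1

Forward differences of the values at t = -1, 1, 3, 5:
  p  : 11  1  -9  -19
  Δ  : -10  -10  -10
  Δ^2: 0  0
  Δ^3: 0
The first differences are constant (-10) and nonzero, while all higher differences vanish, so the minimal degree is 1.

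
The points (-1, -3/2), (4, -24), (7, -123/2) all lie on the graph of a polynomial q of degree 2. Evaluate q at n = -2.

-3

Using the Lagrange interpolation formula with nodes -1, 4, 7:
  L_0(n) = (n - 4)(n - 7) / 40
  L_1(n) = (n + 1)(n - 7) / -15
  L_2(n) = (n + 1)(n - 4) / 24
Then q(n) = -3/2·L_0(n) - 24·L_1(n) - 123/2·L_2(n).
Expanding and collecting terms gives q(n) = -n^2 - (3/2)n - 2.
Evaluating at n = -2: q(-2) = -3.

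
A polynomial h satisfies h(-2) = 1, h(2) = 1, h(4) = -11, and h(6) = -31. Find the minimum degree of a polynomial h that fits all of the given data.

2

Divided differences on the nodes -2, 2, 4, 6:
  order 0: 1  1  -11  -31
  order 1: 0  -6  -10
  order 2: -1  -1
  order 3: 0
The order-2 divided differences are all -1 (nonzero) and every higher order vanishes, so the data lies on a polynomial of degree exactly 2.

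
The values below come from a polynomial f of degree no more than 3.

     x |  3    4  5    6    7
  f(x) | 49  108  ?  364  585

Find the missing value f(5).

The 4 known points determine the degree-3 polynomial uniquely.
Write f(x) = ax^3 + bx^2 + cx + d. Substituting each data point gives a linear system:
  27a + 9b + 3c + d = 49
  64a + 16b + 4c + d = 108
  216a + 36b + 6c + d = 364
  343a + 49b + 7c + d = 585
Solving the system yields a = 2, b = -3, c = 6, d = 4.
So f(x) = 2x^3 - 3x^2 + 6x + 4.
Then f(5) = 209.

209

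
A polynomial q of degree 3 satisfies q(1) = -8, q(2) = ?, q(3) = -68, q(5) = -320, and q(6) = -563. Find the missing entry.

-23

The 4 known points determine the degree-3 polynomial uniquely.
Write q(s) = as^3 + bs^2 + cs + d. Substituting each data point gives a linear system:
  a + b + c + d = -8
  27a + 9b + 3c + d = -68
  125a + 25b + 5c + d = -320
  216a + 36b + 6c + d = -563
Solving the system yields a = -3, b = 3, c = -3, d = -5.
So q(s) = -3s³ + 3s² - 3s - 5.
Then q(2) = -23.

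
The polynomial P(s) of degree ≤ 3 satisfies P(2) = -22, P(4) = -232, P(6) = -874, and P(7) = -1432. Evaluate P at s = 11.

Using the Lagrange interpolation formula with nodes 2, 4, 6, 7:
  L_0(s) = (s - 4)(s - 6)(s - 7) / -40
  L_1(s) = (s - 2)(s - 6)(s - 7) / 12
  L_2(s) = (s - 2)(s - 4)(s - 7) / -8
  L_3(s) = (s - 2)(s - 4)(s - 6) / 15
Then P(s) = -22·L_0(s) - 232·L_1(s) - 874·L_2(s) - 1432·L_3(s).
Expanding and collecting terms gives P(s) = -5s^3 + 6s^2 - s - 4.
Evaluating at s = 11: P(11) = -5944.

-5944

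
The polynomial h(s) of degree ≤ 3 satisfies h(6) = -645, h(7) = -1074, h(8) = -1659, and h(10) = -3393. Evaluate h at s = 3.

-54

Write h(s) = as^3 + bs^2 + cs + d. Substituting each data point gives a linear system:
  216a + 36b + 6c + d = -645
  343a + 49b + 7c + d = -1074
  512a + 64b + 8c + d = -1659
  1000a + 100b + 10c + d = -3393
Solving the system yields a = -4, b = 6, c = 1, d = -3.
So h(s) = -4s^3 + 6s^2 + s - 3.
Then h(3) = -54.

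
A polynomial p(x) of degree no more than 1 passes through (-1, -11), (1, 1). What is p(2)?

7

Using the Lagrange interpolation formula with nodes -1, 1:
  L_0(x) = (x - 1) / -2
  L_1(x) = (x + 1) / 2
Then p(x) = -11·L_0(x) + 1·L_1(x).
Expanding and collecting terms gives p(x) = 6x - 5.
Evaluating at x = 2: p(2) = 7.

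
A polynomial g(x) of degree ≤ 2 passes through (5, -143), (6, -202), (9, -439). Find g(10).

-538

Using the Lagrange interpolation formula with nodes 5, 6, 9:
  L_0(x) = (x - 6)(x - 9) / 4
  L_1(x) = (x - 5)(x - 9) / -3
  L_2(x) = (x - 5)(x - 6) / 12
Then g(x) = -143·L_0(x) - 202·L_1(x) - 439·L_2(x).
Expanding and collecting terms gives g(x) = -5x² - 4x + 2.
Evaluating at x = 10: g(10) = -538.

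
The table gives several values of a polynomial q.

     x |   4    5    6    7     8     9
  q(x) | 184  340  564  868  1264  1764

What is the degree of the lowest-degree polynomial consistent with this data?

Forward differences of the values at x = 4, 5, 6, 7, 8, 9:
  q  : 184  340  564  868  1264  1764
  Δ  : 156  224  304  396  500
  Δ^2: 68  80  92  104
  Δ^3: 12  12  12
  Δ^4: 0  0
  Δ^5: 0
The third differences are constant (12) and nonzero, while all higher differences vanish, so the minimal degree is 3.

3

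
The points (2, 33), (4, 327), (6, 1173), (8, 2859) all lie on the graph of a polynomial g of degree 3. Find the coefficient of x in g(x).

Write g(x) = ax^3 + bx^2 + cx + d. Substituting each data point gives a linear system:
  8a + 4b + 2c + d = 33
  64a + 16b + 4c + d = 327
  216a + 36b + 6c + d = 1173
  512a + 64b + 8c + d = 2859
Solving the system yields a = 6, b = -3, c = -3, d = 3.
So g(x) = 6x^3 - 3x^2 - 3x + 3.
The coefficient of x is -3.

-3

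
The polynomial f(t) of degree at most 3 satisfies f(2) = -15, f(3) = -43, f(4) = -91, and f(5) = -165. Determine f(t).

Write f(t) = at^3 + bt^2 + ct + d. Substituting each data point gives a linear system:
  8a + 4b + 2c + d = -15
  27a + 9b + 3c + d = -43
  64a + 16b + 4c + d = -91
  125a + 25b + 5c + d = -165
Solving the system yields a = -1, b = -1, c = -4, d = 5.
So f(t) = -t³ - t² - 4t + 5.
Check: f(4) = -91. ✓

f(t) = -t^3 - t^2 - 4t + 5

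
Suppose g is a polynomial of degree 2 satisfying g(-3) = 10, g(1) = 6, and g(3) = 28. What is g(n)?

g(n) = 2n^2 + 3n + 1

Write g(n) = an^2 + bn + c. Substituting each data point gives a linear system:
  9a - 3b + c = 10
  a + b + c = 6
  9a + 3b + c = 28
Solving the system yields a = 2, b = 3, c = 1.
So g(n) = 2n^2 + 3n + 1.
Check: g(3) = 28. ✓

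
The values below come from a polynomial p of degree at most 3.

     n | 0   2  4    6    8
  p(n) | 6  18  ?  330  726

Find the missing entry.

110

The 4 known points determine the degree-3 polynomial uniquely.
Write p(n) = an^3 + bn^2 + cn + d. Substituting each data point gives a linear system:
  d = 6
  8a + 4b + 2c + d = 18
  216a + 36b + 6c + d = 330
  512a + 64b + 8c + d = 726
Solving the system yields a = 1, b = 4, c = -6, d = 6.
So p(n) = n^3 + 4n^2 - 6n + 6.
Then p(4) = 110.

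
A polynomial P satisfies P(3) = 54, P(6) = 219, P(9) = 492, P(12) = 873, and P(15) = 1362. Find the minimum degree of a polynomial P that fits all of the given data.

Forward differences of the values at n = 3, 6, 9, 12, 15:
  P  : 54  219  492  873  1362
  Δ  : 165  273  381  489
  Δ^2: 108  108  108
  Δ^3: 0  0
  Δ^4: 0
The second differences are constant (108) and nonzero, while all higher differences vanish, so the minimal degree is 2.

2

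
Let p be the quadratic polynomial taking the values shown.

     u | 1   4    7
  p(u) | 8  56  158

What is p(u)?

p(u) = 3u^2 + u + 4

Write p(u) = au^2 + bu + c. Substituting each data point gives a linear system:
  a + b + c = 8
  16a + 4b + c = 56
  49a + 7b + c = 158
Solving the system yields a = 3, b = 1, c = 4.
So p(u) = 3u² + u + 4.
Check: p(1) = 8. ✓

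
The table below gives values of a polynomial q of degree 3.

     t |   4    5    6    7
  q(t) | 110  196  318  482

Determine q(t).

Using the Lagrange interpolation formula with nodes 4, 5, 6, 7:
  L_0(t) = (t - 5)(t - 6)(t - 7) / -6
  L_1(t) = (t - 4)(t - 6)(t - 7) / 2
  L_2(t) = (t - 4)(t - 5)(t - 7) / -2
  L_3(t) = (t - 4)(t - 5)(t - 6) / 6
Then q(t) = 110·L_0(t) + 196·L_1(t) + 318·L_2(t) + 482·L_3(t).
Expanding and collecting terms gives q(t) = t³ + 3t² - 2t + 6.
Check: q(5) = 196. ✓

q(t) = t^3 + 3t^2 - 2t + 6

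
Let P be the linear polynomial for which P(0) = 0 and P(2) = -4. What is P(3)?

-6

Write P(u) = au + b. Substituting each data point gives a linear system:
  b = 0
  2a + b = -4
Solving the system yields a = -2, b = 0.
So P(u) = -2u.
Then P(3) = -6.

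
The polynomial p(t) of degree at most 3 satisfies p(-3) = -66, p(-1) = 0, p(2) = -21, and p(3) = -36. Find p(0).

Using the Lagrange interpolation formula with nodes -3, -1, 2, 3:
  L_0(t) = (t + 1)(t - 2)(t - 3) / -60
  L_1(t) = (t + 3)(t - 2)(t - 3) / 24
  L_2(t) = (t + 3)(t + 1)(t - 3) / -15
  L_3(t) = (t + 3)(t + 1)(t - 2) / 24
Then p(t) = -66·L_0(t) + 0·L_1(t) - 21·L_2(t) - 36·L_3(t).
Expanding and collecting terms gives p(t) = t³ - 6t² - 4t + 3.
Evaluating at t = 0: p(0) = 3.

3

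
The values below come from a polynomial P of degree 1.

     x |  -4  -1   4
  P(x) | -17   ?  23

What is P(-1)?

-2

The 2 known points determine the degree-1 polynomial uniquely.
Write P(x) = ax + b. Substituting each data point gives a linear system:
  -4a + b = -17
  4a + b = 23
Solving the system yields a = 5, b = 3.
So P(x) = 5x + 3.
Then P(-1) = -2.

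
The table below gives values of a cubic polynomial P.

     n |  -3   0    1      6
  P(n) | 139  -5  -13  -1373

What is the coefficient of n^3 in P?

-6

Write P(n) = an^3 + bn^2 + cn + d. Substituting each data point gives a linear system:
  -27a + 9b - 3c + d = 139
  d = -5
  a + b + c + d = -13
  216a + 36b + 6c + d = -1373
Solving the system yields a = -6, b = -2, c = 0, d = -5.
So P(n) = -6n^3 - 2n^2 - 5.
The leading coefficient is -6.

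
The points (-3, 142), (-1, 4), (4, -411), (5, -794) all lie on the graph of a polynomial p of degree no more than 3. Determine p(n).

p(n) = -6n^3 - 2n^2 + n + 1

Write p(n) = an^3 + bn^2 + cn + d. Substituting each data point gives a linear system:
  -27a + 9b - 3c + d = 142
  -a + b - c + d = 4
  64a + 16b + 4c + d = -411
  125a + 25b + 5c + d = -794
Solving the system yields a = -6, b = -2, c = 1, d = 1.
So p(n) = -6n^3 - 2n^2 + n + 1.
Check: p(5) = -794. ✓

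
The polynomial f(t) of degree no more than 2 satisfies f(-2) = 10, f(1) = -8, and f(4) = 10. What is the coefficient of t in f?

-4

Write f(t) = at^2 + bt + c. Substituting each data point gives a linear system:
  4a - 2b + c = 10
  a + b + c = -8
  16a + 4b + c = 10
Solving the system yields a = 2, b = -4, c = -6.
So f(t) = 2t² - 4t - 6.
The coefficient of t is -4.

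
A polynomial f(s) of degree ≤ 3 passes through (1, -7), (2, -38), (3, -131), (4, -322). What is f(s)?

Write f(s) = as^3 + bs^2 + cs + d. Substituting each data point gives a linear system:
  a + b + c + d = -7
  8a + 4b + 2c + d = -38
  27a + 9b + 3c + d = -131
  64a + 16b + 4c + d = -322
Solving the system yields a = -6, b = 5, c = -4, d = -2.
So f(s) = -6s^3 + 5s^2 - 4s - 2.
Check: f(3) = -131. ✓

f(s) = -6s^3 + 5s^2 - 4s - 2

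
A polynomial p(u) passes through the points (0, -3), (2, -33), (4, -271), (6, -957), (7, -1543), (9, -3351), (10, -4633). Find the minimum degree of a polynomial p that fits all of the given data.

3

Divided differences on the nodes 0, 2, 4, 6, 7, 9, 10:
  order 0: -3  -33  -271  -957  -1543  -3351  -4633
  order 1: -15  -119  -343  -586  -904  -1282
  order 2: -26  -56  -81  -106  -126
  order 3: -5  -5  -5  -5
  order 4: 0  0  0
  order 5: 0  0
  order 6: 0
The order-3 divided differences are all -5 (nonzero) and every higher order vanishes, so the data lies on a polynomial of degree exactly 3.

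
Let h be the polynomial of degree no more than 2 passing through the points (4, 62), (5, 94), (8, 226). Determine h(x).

Write h(x) = ax^2 + bx + c. Substituting each data point gives a linear system:
  16a + 4b + c = 62
  25a + 5b + c = 94
  64a + 8b + c = 226
Solving the system yields a = 3, b = 5, c = -6.
So h(x) = 3x² + 5x - 6.
Check: h(8) = 226. ✓

h(x) = 3x^2 + 5x - 6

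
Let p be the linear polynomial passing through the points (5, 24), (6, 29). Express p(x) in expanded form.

Write p(x) = ax + b. Substituting each data point gives a linear system:
  5a + b = 24
  6a + b = 29
Solving the system yields a = 5, b = -1.
So p(x) = 5x - 1.
Check: p(5) = 24. ✓

p(x) = 5x - 1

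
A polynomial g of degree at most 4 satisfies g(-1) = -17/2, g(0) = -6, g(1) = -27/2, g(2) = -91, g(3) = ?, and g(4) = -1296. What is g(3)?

-837/2

The 5 known points determine the degree-4 polynomial uniquely.
Write g(x) = ax^4 + bx^3 + cx^2 + dx + e. Substituting each data point gives a linear system:
  a - b + c - d + e = -17/2
  e = -6
  a + b + c + d + e = -27/2
  16a + 8b + 4c + 2d + e = -91
  256a + 64b + 16c + 4d + e = -1296
Solving the system yields a = -5, b = 0, c = 0, d = -5/2, e = -6.
So g(x) = -5x^4 - (5/2)x - 6.
Then g(3) = -837/2.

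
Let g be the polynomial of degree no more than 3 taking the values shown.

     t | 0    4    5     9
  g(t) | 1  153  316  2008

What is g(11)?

Write g(t) = at^3 + bt^2 + ct + d. Substituting each data point gives a linear system:
  d = 1
  64a + 16b + 4c + d = 153
  125a + 25b + 5c + d = 316
  729a + 81b + 9c + d = 2008
Solving the system yields a = 3, b = -2, c = -2, d = 1.
So g(t) = 3t^3 - 2t^2 - 2t + 1.
Then g(11) = 3730.

3730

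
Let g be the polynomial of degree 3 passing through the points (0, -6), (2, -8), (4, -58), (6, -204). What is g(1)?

Using the Lagrange interpolation formula with nodes 0, 2, 4, 6:
  L_0(u) = (u - 2)(u - 4)(u - 6) / -48
  L_1(u) = u(u - 4)(u - 6) / 16
  L_2(u) = u(u - 2)(u - 6) / -16
  L_3(u) = u(u - 2)(u - 4) / 48
Then g(u) = -6·L_0(u) - 8·L_1(u) - 58·L_2(u) - 204·L_3(u).
Expanding and collecting terms gives g(u) = -u^3 + 3u - 6.
Evaluating at u = 1: g(1) = -4.

-4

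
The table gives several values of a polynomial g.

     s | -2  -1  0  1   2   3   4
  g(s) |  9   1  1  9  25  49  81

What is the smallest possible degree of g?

Forward differences of the values at s = -2, -1, 0, 1, 2, 3, 4:
  g  : 9  1  1  9  25  49  81
  Δ  : -8  0  8  16  24  32
  Δ^2: 8  8  8  8  8
  Δ^3: 0  0  0  0
  Δ^4: 0  0  0
  Δ^5: 0  0
  Δ^6: 0
The second differences are constant (8) and nonzero, while all higher differences vanish, so the minimal degree is 2.

2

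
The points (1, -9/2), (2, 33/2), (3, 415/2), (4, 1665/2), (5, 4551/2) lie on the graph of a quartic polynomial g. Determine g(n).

Write g(n) = an^4 + bn^3 + cn^2 + dn + e. Substituting each data point gives a linear system:
  a + b + c + d + e = -9/2
  16a + 8b + 4c + 2d + e = 33/2
  81a + 27b + 9c + 3d + e = 415/2
  256a + 64b + 16c + 4d + e = 1665/2
  625a + 125b + 25c + 5d + e = 4551/2
Solving the system yields a = 5, b = -6, c = -4, d = 0, e = 1/2.
So g(n) = 5n⁴ - 6n³ - 4n² + 1/2.
Check: g(2) = 33/2. ✓

g(n) = 5n^4 - 6n^3 - 4n^2 + 1/2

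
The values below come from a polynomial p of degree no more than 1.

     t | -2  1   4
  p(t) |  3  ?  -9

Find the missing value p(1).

-3

The 2 known points determine the degree-1 polynomial uniquely.
Write p(t) = at + b. Substituting each data point gives a linear system:
  -2a + b = 3
  4a + b = -9
Solving the system yields a = -2, b = -1.
So p(t) = -2t - 1.
Then p(1) = -3.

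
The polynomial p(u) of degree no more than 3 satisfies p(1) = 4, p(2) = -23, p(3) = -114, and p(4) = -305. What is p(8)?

Write p(u) = au^3 + bu^2 + cu + d. Substituting each data point gives a linear system:
  a + b + c + d = 4
  8a + 4b + 2c + d = -23
  27a + 9b + 3c + d = -114
  64a + 16b + 4c + d = -305
Solving the system yields a = -6, b = 4, c = 3, d = 3.
So p(u) = -6u³ + 4u² + 3u + 3.
Then p(8) = -2789.

-2789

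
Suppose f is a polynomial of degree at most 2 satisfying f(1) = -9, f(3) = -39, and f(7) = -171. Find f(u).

Write f(u) = au^2 + bu + c. Substituting each data point gives a linear system:
  a + b + c = -9
  9a + 3b + c = -39
  49a + 7b + c = -171
Solving the system yields a = -3, b = -3, c = -3.
So f(u) = -3u² - 3u - 3.
Check: f(7) = -171. ✓

f(u) = -3u^2 - 3u - 3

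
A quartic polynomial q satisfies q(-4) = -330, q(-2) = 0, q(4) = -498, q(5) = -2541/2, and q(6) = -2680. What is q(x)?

Write q(x) = ax^4 + bx^3 + cx^2 + dx + e. Substituting each data point gives a linear system:
  256a - 64b + 16c - 4d + e = -330
  16a - 8b + 4c - 2d + e = 0
  256a + 64b + 16c + 4d + e = -498
  625a + 125b + 25c + 5d + e = -2541/2
  1296a + 216b + 36c + 6d + e = -2680
Solving the system yields a = -2, b = -3/2, c = 6, d = 3, e = 2.
So q(x) = -2x^4 - (3/2)x^3 + 6x^2 + 3x + 2.
Check: q(-2) = 0. ✓

q(x) = -2x^4 - (3/2)x^3 + 6x^2 + 3x + 2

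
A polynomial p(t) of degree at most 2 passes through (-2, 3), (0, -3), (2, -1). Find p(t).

p(t) = t^2 - t - 3

Write p(t) = at^2 + bt + c. Substituting each data point gives a linear system:
  4a - 2b + c = 3
  c = -3
  4a + 2b + c = -1
Solving the system yields a = 1, b = -1, c = -3.
So p(t) = t^2 - t - 3.
Check: p(2) = -1. ✓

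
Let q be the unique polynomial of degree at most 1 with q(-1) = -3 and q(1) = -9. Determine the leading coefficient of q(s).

Write q(s) = as + b. Substituting each data point gives a linear system:
  -a + b = -3
  a + b = -9
Solving the system yields a = -3, b = -6.
So q(s) = -3s - 6.
The leading coefficient is -3.

-3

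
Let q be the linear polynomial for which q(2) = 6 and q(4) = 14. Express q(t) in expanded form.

Using the Lagrange interpolation formula with nodes 2, 4:
  L_0(t) = (t - 4) / -2
  L_1(t) = (t - 2) / 2
Then q(t) = 6·L_0(t) + 14·L_1(t).
Expanding and collecting terms gives q(t) = 4t - 2.
Check: q(2) = 6. ✓

q(t) = 4t - 2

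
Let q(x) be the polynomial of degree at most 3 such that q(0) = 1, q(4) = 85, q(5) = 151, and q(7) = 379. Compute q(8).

553

Write q(x) = ax^3 + bx^2 + cx + d. Substituting each data point gives a linear system:
  d = 1
  64a + 16b + 4c + d = 85
  125a + 25b + 5c + d = 151
  343a + 49b + 7c + d = 379
Solving the system yields a = 1, b = 0, c = 5, d = 1.
So q(x) = x^3 + 5x + 1.
Then q(8) = 553.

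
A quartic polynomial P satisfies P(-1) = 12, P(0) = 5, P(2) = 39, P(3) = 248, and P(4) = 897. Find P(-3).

Using the Lagrange interpolation formula with nodes -1, 0, 2, 3, 4:
  L_0(s) = s(s - 2)(s - 3)(s - 4) / 60
  L_1(s) = (s + 1)(s - 2)(s - 3)(s - 4) / -24
  L_2(s) = (s + 1)s(s - 3)(s - 4) / 12
  L_3(s) = (s + 1)s(s - 2)(s - 4) / -12
  L_4(s) = (s + 1)s(s - 2)(s - 3) / 40
Then P(s) = 12·L_0(s) + 5·L_1(s) + 39·L_2(s) + 248·L_3(s) + 897·L_4(s).
Expanding and collecting terms gives P(s) = 5s^4 - 6s^3 - s^2 + 3s + 5.
Evaluating at s = -3: P(-3) = 554.

554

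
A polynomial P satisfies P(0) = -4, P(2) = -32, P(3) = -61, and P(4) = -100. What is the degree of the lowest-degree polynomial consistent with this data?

2

Divided differences on the nodes 0, 2, 3, 4:
  order 0: -4  -32  -61  -100
  order 1: -14  -29  -39
  order 2: -5  -5
  order 3: 0
The order-2 divided differences are all -5 (nonzero) and every higher order vanishes, so the data lies on a polynomial of degree exactly 2.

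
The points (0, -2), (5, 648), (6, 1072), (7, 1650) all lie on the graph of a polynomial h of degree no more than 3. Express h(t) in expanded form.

h(t) = 4t^3 + 5t^2 + 5t - 2

Using the Lagrange interpolation formula with nodes 0, 5, 6, 7:
  L_0(t) = (t - 5)(t - 6)(t - 7) / -210
  L_1(t) = t(t - 6)(t - 7) / 10
  L_2(t) = t(t - 5)(t - 7) / -6
  L_3(t) = t(t - 5)(t - 6) / 14
Then h(t) = -2·L_0(t) + 648·L_1(t) + 1072·L_2(t) + 1650·L_3(t).
Expanding and collecting terms gives h(t) = 4t³ + 5t² + 5t - 2.
Check: h(0) = -2. ✓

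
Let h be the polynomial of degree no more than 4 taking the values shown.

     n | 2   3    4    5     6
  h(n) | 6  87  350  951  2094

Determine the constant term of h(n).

Write h(n) = an^4 + bn^3 + cn^2 + dn + e. Substituting each data point gives a linear system:
  16a + 8b + 4c + 2d + e = 6
  81a + 27b + 9c + 3d + e = 87
  256a + 64b + 16c + 4d + e = 350
  625a + 125b + 25c + 5d + e = 951
  1296a + 216b + 36c + 6d + e = 2094
Solving the system yields a = 2, b = -2, c = -1, d = -6, e = 6.
So h(n) = 2n^4 - 2n^3 - n^2 - 6n + 6.
The constant term is 6.

6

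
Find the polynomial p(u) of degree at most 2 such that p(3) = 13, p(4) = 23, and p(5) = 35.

Using the Lagrange interpolation formula with nodes 3, 4, 5:
  L_0(u) = (u - 4)(u - 5) / 2
  L_1(u) = (u - 3)(u - 5) / -1
  L_2(u) = (u - 3)(u - 4) / 2
Then p(u) = 13·L_0(u) + 23·L_1(u) + 35·L_2(u).
Expanding and collecting terms gives p(u) = u^2 + 3u - 5.
Check: p(4) = 23. ✓

p(u) = u^2 + 3u - 5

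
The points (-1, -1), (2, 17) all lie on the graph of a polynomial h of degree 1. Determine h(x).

Write h(x) = ax + b. Substituting each data point gives a linear system:
  -a + b = -1
  2a + b = 17
Solving the system yields a = 6, b = 5.
So h(x) = 6x + 5.
Check: h(2) = 17. ✓

h(x) = 6x + 5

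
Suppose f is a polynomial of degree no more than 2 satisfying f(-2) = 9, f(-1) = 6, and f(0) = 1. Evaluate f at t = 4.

Write f(t) = at^2 + bt + c. Substituting each data point gives a linear system:
  4a - 2b + c = 9
  a - b + c = 6
  c = 1
Solving the system yields a = -1, b = -6, c = 1.
So f(t) = -t² - 6t + 1.
Then f(4) = -39.

-39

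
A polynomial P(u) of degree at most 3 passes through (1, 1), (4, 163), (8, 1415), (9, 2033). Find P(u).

Write P(u) = au^3 + bu^2 + cu + d. Substituting each data point gives a linear system:
  a + b + c + d = 1
  64a + 16b + 4c + d = 163
  512a + 64b + 8c + d = 1415
  729a + 81b + 9c + d = 2033
Solving the system yields a = 3, b = -2, c = 1, d = -1.
So P(u) = 3u^3 - 2u^2 + u - 1.
Check: P(9) = 2033. ✓

P(u) = 3u^3 - 2u^2 + u - 1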